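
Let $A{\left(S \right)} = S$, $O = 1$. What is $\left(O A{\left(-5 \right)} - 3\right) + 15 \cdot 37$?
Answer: $547$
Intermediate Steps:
$\left(O A{\left(-5 \right)} - 3\right) + 15 \cdot 37 = \left(1 \left(-5\right) - 3\right) + 15 \cdot 37 = \left(-5 - 3\right) + 555 = -8 + 555 = 547$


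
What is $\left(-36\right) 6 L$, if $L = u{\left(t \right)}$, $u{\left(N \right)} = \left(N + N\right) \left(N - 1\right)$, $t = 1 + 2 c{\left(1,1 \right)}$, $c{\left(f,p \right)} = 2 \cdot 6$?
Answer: $-259200$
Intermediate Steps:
$c{\left(f,p \right)} = 12$
$t = 25$ ($t = 1 + 2 \cdot 12 = 1 + 24 = 25$)
$u{\left(N \right)} = 2 N \left(-1 + N\right)$
$L = 1200$ ($L = 2 \cdot 25 \left(-1 + 25\right) = 2 \cdot 25 \cdot 24 = 1200$)
$\left(-36\right) 6 L = \left(-36\right) 6 \cdot 1200 = \left(-216\right) 1200 = -259200$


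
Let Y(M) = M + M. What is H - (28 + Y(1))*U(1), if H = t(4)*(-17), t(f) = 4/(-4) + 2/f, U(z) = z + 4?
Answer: -283/2 ≈ -141.50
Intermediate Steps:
U(z) = 4 + z
Y(M) = 2*M
t(f) = -1 + 2/f (t(f) = 4*(-¼) + 2/f = -1 + 2/f)
H = 17/2 (H = ((2 - 1*4)/4)*(-17) = ((2 - 4)/4)*(-17) = ((¼)*(-2))*(-17) = -½*(-17) = 17/2 ≈ 8.5000)
H - (28 + Y(1))*U(1) = 17/2 - (28 + 2*1)*(4 + 1) = 17/2 - (28 + 2)*5 = 17/2 - 30*5 = 17/2 - 1*150 = 17/2 - 150 = -283/2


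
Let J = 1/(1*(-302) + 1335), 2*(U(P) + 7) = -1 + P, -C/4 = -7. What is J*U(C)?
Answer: 13/2066 ≈ 0.0062924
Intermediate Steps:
C = 28 (C = -4*(-7) = 28)
U(P) = -15/2 + P/2 (U(P) = -7 + (-1 + P)/2 = -7 + (-½ + P/2) = -15/2 + P/2)
J = 1/1033 (J = 1/(-302 + 1335) = 1/1033 ≈ 0.00096805)
J*U(C) = (-15/2 + (½)*28)/1033 = (-15/2 + 14)/1033 = (1/1033)*(13/2) = 13/2066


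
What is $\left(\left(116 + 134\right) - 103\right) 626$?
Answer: $92022$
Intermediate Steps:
$\left(\left(116 + 134\right) - 103\right) 626 = \left(250 - 103\right) 626 = 147 \cdot 626 = 92022$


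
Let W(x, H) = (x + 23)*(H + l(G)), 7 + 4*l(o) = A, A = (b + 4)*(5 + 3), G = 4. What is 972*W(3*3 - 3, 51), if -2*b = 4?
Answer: 1501011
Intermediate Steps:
b = -2 (b = -1/2*4 = -2)
A = 16 (A = (-2 + 4)*(5 + 3) = 2*8 = 16)
l(o) = 9/4 (l(o) = -7/4 + (1/4)*16 = -7/4 + 4 = 9/4)
W(x, H) = (23 + x)*(9/4 + H) (W(x, H) = (x + 23)*(H + 9/4) = (23 + x)*(9/4 + H))
972*W(3*3 - 3, 51) = 972*(207/4 + 23*51 + 9*(3*3 - 3)/4 + 51*(3*3 - 3)) = 972*(207/4 + 1173 + 9*(9 - 3)/4 + 51*(9 - 3)) = 972*(207/4 + 1173 + (9/4)*6 + 51*6) = 972*(207/4 + 1173 + 27/2 + 306) = 972*(6177/4) = 1501011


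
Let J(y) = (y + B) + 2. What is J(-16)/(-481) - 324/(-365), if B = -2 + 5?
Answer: 159859/175565 ≈ 0.91054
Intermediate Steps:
B = 3
J(y) = 5 + y (J(y) = (y + 3) + 2 = (3 + y) + 2 = 5 + y)
J(-16)/(-481) - 324/(-365) = (5 - 16)/(-481) - 324/(-365) = -11*(-1/481) - 324*(-1/365) = 11/481 + 324/365 = 159859/175565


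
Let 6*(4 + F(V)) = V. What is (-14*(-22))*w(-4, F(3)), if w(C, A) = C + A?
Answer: -2310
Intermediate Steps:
F(V) = -4 + V/6
w(C, A) = A + C
(-14*(-22))*w(-4, F(3)) = (-14*(-22))*((-4 + (1/6)*3) - 4) = 308*((-4 + 1/2) - 4) = 308*(-7/2 - 4) = 308*(-15/2) = -2310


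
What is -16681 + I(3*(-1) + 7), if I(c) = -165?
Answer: -16846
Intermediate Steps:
-16681 + I(3*(-1) + 7) = -16681 - 165 = -16846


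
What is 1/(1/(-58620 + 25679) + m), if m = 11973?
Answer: 32941/394402592 ≈ 8.3521e-5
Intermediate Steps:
1/(1/(-58620 + 25679) + m) = 1/(1/(-58620 + 25679) + 11973) = 1/(1/(-32941) + 11973) = 1/(-1/32941 + 11973) = 1/(394402592/32941) = 32941/394402592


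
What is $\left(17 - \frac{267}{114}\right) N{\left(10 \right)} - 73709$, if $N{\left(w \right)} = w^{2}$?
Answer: $- \frac{1372621}{19} \approx -72243.0$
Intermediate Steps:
$\left(17 - \frac{267}{114}\right) N{\left(10 \right)} - 73709 = \left(17 - \frac{267}{114}\right) 10^{2} - 73709 = \left(17 - \frac{89}{38}\right) 100 - 73709 = \frac{557}{38} \cdot 100 - 73709 = \frac{27850}{19} - 73709 = - \frac{1372621}{19}$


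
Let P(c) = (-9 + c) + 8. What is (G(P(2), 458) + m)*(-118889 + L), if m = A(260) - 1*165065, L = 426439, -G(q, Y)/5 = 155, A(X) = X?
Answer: -50924129000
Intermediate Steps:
P(c) = -1 + c
G(q, Y) = -775 (G(q, Y) = -5*155 = -775)
m = -164805 (m = 260 - 1*165065 = 260 - 165065 = -164805)
(G(P(2), 458) + m)*(-118889 + L) = (-775 - 164805)*(-118889 + 426439) = -165580*307550 = -50924129000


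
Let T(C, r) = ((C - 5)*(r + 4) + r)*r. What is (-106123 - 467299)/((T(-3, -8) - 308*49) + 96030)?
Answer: -286711/40373 ≈ -7.1016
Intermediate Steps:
T(C, r) = r*(r + (-5 + C)*(4 + r)) (T(C, r) = ((-5 + C)*(4 + r) + r)*r = (r + (-5 + C)*(4 + r))*r = r*(r + (-5 + C)*(4 + r)))
(-106123 - 467299)/((T(-3, -8) - 308*49) + 96030) = (-106123 - 467299)/((-8*(-20 - 4*(-8) + 4*(-3) - 3*(-8)) - 308*49) + 96030) = -573422/((-8*(-20 + 32 - 12 + 24) - 15092) + 96030) = -573422/((-8*24 - 15092) + 96030) = -573422/((-192 - 15092) + 96030) = -573422/(-15284 + 96030) = -573422/80746 = -573422*1/80746 = -286711/40373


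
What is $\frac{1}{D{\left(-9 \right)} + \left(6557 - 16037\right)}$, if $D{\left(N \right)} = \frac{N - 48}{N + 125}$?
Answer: $- \frac{116}{1099737} \approx -0.00010548$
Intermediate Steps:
$D{\left(N \right)} = \frac{-48 + N}{125 + N}$
$\frac{1}{D{\left(-9 \right)} + \left(6557 - 16037\right)} = \frac{1}{\frac{-48 - 9}{125 - 9} + \left(6557 - 16037\right)} = \frac{1}{\frac{1}{116} \left(-57\right) + \left(6557 - 16037\right)} = \frac{1}{\frac{1}{116} \left(-57\right) - 9480} = \frac{1}{- \frac{57}{116} - 9480} = \frac{1}{- \frac{1099737}{116}} = - \frac{116}{1099737}$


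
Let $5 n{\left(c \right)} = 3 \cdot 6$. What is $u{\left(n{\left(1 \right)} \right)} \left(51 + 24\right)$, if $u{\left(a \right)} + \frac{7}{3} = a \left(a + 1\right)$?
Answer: $1067$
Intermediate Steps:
$n{\left(c \right)} = \frac{18}{5}$ ($n{\left(c \right)} = \frac{3 \cdot 6}{5} = \frac{1}{5} \cdot 18 = \frac{18}{5}$)
$u{\left(a \right)} = - \frac{7}{3} + a \left(1 + a\right)$ ($u{\left(a \right)} = - \frac{7}{3} + a \left(a + 1\right) = - \frac{7}{3} + a \left(1 + a\right)$)
$u{\left(n{\left(1 \right)} \right)} \left(51 + 24\right) = \left(- \frac{7}{3} + \frac{18}{5} + \left(\frac{18}{5}\right)^{2}\right) \left(51 + 24\right) = \left(- \frac{7}{3} + \frac{18}{5} + \frac{324}{25}\right) 75 = \frac{1067}{75} \cdot 75 = 1067$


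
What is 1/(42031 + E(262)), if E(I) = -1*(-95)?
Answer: 1/42126 ≈ 2.3738e-5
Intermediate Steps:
E(I) = 95
1/(42031 + E(262)) = 1/(42031 + 95) = 1/42126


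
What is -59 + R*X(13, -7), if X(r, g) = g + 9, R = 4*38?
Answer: 245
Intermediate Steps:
R = 152
X(r, g) = 9 + g
-59 + R*X(13, -7) = -59 + 152*(9 - 7) = -59 + 152*2 = -59 + 304 = 245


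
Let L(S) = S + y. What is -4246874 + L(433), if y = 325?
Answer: -4246116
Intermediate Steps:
L(S) = 325 + S (L(S) = S + 325 = 325 + S)
-4246874 + L(433) = -4246874 + (325 + 433) = -4246874 + 758 = -4246116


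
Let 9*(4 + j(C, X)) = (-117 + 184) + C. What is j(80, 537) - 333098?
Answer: -999257/3 ≈ -3.3309e+5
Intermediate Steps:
j(C, X) = 31/9 + C/9 (j(C, X) = -4 + ((-117 + 184) + C)/9 = -4 + (67 + C)/9 = -4 + (67/9 + C/9) = 31/9 + C/9)
j(80, 537) - 333098 = (31/9 + (1/9)*80) - 333098 = (31/9 + 80/9) - 333098 = 37/3 - 333098 = -999257/3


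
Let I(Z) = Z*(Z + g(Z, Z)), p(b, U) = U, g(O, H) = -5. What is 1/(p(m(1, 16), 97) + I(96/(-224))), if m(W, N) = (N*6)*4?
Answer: 49/4867 ≈ 0.010068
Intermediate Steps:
m(W, N) = 24*N (m(W, N) = (6*N)*4 = 24*N)
I(Z) = Z*(-5 + Z) (I(Z) = Z*(Z - 5) = Z*(-5 + Z))
1/(p(m(1, 16), 97) + I(96/(-224))) = 1/(97 + (96/(-224))*(-5 + 96/(-224))) = 1/(97 + (96*(-1/224))*(-5 + 96*(-1/224))) = 1/(97 - 3*(-5 - 3/7)/7) = 1/(97 - 3/7*(-38/7)) = 1/(97 + 114/49) = 1/(4867/49) = 49/4867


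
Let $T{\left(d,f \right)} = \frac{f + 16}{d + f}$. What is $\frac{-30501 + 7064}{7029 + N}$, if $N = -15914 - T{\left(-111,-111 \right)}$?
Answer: $\frac{5203014}{1972565} \approx 2.6377$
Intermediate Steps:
$T{\left(d,f \right)} = \frac{16 + f}{d + f}$
$N = - \frac{3533003}{222}$ ($N = -15914 - \frac{16 - 111}{-111 - 111} = -15914 - \frac{1}{-222} \left(-95\right) = -15914 - \left(- \frac{1}{222}\right) \left(-95\right) = -15914 - \frac{95}{222} = - \frac{3533003}{222} \approx -15914.0$)
$\frac{-30501 + 7064}{7029 + N} = \frac{-30501 + 7064}{7029 - \frac{3533003}{222}} = - \frac{23437}{- \frac{1972565}{222}} = \left(-23437\right) \left(- \frac{222}{1972565}\right) = \frac{5203014}{1972565}$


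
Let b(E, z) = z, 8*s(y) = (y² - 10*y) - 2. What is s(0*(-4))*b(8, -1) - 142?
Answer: -567/4 ≈ -141.75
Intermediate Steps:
s(y) = -¼ - 5*y/4 + y²/8 (s(y) = ((y² - 10*y) - 2)/8 = (-2 + y² - 10*y)/8 = -¼ - 5*y/4 + y²/8)
s(0*(-4))*b(8, -1) - 142 = (-¼ - 0*(-4) + (0*(-4))²/8)*(-1) - 142 = (-¼ - 5/4*0 + (⅛)*0²)*(-1) - 142 = (-¼ + 0 + (⅛)*0)*(-1) - 142 = (-¼ + 0 + 0)*(-1) - 142 = -¼*(-1) - 142 = ¼ - 142 = -567/4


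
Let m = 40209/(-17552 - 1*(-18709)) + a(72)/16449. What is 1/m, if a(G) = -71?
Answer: 1463961/50870438 ≈ 0.028778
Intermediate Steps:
m = 50870438/1463961 (m = 40209/(-17552 - 1*(-18709)) - 71/16449 = 40209/(-17552 + 18709) - 71*1/16449 = 40209/1157 - 71/16449 = 40209*(1/1157) - 71/16449 = 3093/89 - 71/16449 = 50870438/1463961 ≈ 34.748)
1/m = 1/(50870438/1463961) = 1463961/50870438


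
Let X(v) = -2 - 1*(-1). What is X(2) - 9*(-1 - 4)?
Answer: 44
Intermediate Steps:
X(v) = -1 (X(v) = -2 + 1 = -1)
X(2) - 9*(-1 - 4) = -1 - 9*(-1 - 4) = -1 - 9*(-5) = -1 + 45 = 44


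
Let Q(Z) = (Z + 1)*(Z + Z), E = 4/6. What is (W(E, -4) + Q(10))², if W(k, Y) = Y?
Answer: 46656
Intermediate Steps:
E = ⅔ (E = (⅙)*4 = ⅔ ≈ 0.66667)
Q(Z) = 2*Z*(1 + Z) (Q(Z) = (1 + Z)*(2*Z) = 2*Z*(1 + Z))
(W(E, -4) + Q(10))² = (-4 + 2*10*(1 + 10))² = (-4 + 2*10*11)² = (-4 + 220)² = 216² = 46656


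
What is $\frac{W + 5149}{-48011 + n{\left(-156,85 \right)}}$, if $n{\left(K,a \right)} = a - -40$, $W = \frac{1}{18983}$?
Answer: $- \frac{708286}{6587101} \approx -0.10753$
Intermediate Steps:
$W = \frac{1}{18983} \approx 5.2679 \cdot 10^{-5}$
$n{\left(K,a \right)} = 40 + a$ ($n{\left(K,a \right)} = a + 40 = 40 + a$)
$\frac{W + 5149}{-48011 + n{\left(-156,85 \right)}} = \frac{\frac{1}{18983} + 5149}{-48011 + \left(40 + 85\right)} = \frac{97743468}{18983 \left(-48011 + 125\right)} = \frac{97743468}{18983 \left(-47886\right)} = \frac{97743468}{18983} \left(- \frac{1}{47886}\right) = - \frac{708286}{6587101}$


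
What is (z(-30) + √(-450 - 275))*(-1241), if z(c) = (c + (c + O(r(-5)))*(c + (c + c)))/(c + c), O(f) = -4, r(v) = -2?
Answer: 125341/2 - 6205*I*√29 ≈ 62671.0 - 33415.0*I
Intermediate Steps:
z(c) = (c + 3*c*(-4 + c))/(2*c) (z(c) = (c + (c - 4)*(c + (c + c)))/(c + c) = (c + (-4 + c)*(c + 2*c))/((2*c)) = (c + (-4 + c)*(3*c))*(1/(2*c)) = (c + 3*c*(-4 + c))*(1/(2*c)) = (c + 3*c*(-4 + c))/(2*c))
(z(-30) + √(-450 - 275))*(-1241) = ((-11/2 + (3/2)*(-30)) + √(-450 - 275))*(-1241) = ((-11/2 - 45) + √(-725))*(-1241) = (-101/2 + 5*I*√29)*(-1241) = 125341/2 - 6205*I*√29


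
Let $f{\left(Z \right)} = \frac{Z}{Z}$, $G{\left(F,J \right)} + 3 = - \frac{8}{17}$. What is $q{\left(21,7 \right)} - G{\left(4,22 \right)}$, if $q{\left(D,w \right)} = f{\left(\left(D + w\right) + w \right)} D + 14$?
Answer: $\frac{654}{17} \approx 38.471$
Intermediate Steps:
$G{\left(F,J \right)} = - \frac{59}{17}$ ($G{\left(F,J \right)} = -3 - \frac{8}{17} = - \frac{59}{17}$)
$f{\left(Z \right)} = 1$
$q{\left(D,w \right)} = 14 + D$ ($q{\left(D,w \right)} = 1 D + 14 = D + 14 = 14 + D$)
$q{\left(21,7 \right)} - G{\left(4,22 \right)} = \left(14 + 21\right) - - \frac{59}{17} = 35 + \frac{59}{17} = \frac{654}{17}$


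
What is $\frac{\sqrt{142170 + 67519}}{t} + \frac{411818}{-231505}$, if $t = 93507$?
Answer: $- \frac{411818}{231505} + \frac{\sqrt{209689}}{93507} \approx -1.774$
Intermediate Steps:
$\frac{\sqrt{142170 + 67519}}{t} + \frac{411818}{-231505} = \frac{\sqrt{142170 + 67519}}{93507} + \frac{411818}{-231505} = \sqrt{209689} \cdot \frac{1}{93507} + 411818 \left(- \frac{1}{231505}\right) = \frac{\sqrt{209689}}{93507} - \frac{411818}{231505} = - \frac{411818}{231505} + \frac{\sqrt{209689}}{93507}$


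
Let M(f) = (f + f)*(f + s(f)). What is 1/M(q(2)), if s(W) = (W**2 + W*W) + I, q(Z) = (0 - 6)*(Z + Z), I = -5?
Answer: -1/53904 ≈ -1.8552e-5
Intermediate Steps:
q(Z) = -12*Z
s(W) = -5 + 2*W**2 (s(W) = (W**2 + W*W) - 5 = (W**2 + W**2) - 5 = 2*W**2 - 5 = -5 + 2*W**2)
M(f) = 2*f*(-5 + f + 2*f**2) (M(f) = (f + f)*(f + (-5 + 2*f**2)) = (2*f)*(-5 + f + 2*f**2) = 2*f*(-5 + f + 2*f**2))
1/M(q(2)) = 1/(2*(-12*2)*(-5 - 12*2 + 2*(-12*2)**2)) = 1/(2*(-24)*(-5 - 24 + 2*(-24)**2)) = 1/(2*(-24)*(-5 - 24 + 2*576)) = 1/(2*(-24)*(-5 - 24 + 1152)) = 1/(2*(-24)*1123) = 1/(-53904) = -1/53904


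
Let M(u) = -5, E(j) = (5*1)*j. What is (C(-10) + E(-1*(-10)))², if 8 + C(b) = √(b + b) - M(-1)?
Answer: 2189 + 188*I*√5 ≈ 2189.0 + 420.38*I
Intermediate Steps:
E(j) = 5*j
C(b) = -3 + √2*√b (C(b) = -8 + (√(b + b) - 1*(-5)) = -8 + (√(2*b) + 5) = -8 + (√2*√b + 5) = -8 + (5 + √2*√b) = -3 + √2*√b)
(C(-10) + E(-1*(-10)))² = ((-3 + √2*√(-10)) + 5*(-1*(-10)))² = ((-3 + √2*(I*√10)) + 5*10)² = ((-3 + 2*I*√5) + 50)² = (47 + 2*I*√5)²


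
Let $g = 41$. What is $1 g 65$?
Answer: $2665$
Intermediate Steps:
$1 g 65 = 1 \cdot 41 \cdot 65 = 41 \cdot 65 = 2665$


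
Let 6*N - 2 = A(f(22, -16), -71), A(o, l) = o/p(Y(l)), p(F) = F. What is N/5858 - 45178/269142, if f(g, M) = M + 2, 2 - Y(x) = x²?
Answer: -11492520512/68488430169 ≈ -0.16780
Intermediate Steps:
Y(x) = 2 - x²
f(g, M) = 2 + M
A(o, l) = o/(2 - l²)
N = 1682/5039 (N = ⅓ + (-(2 - 16)/(-2 + (-71)²))/6 = ⅓ + (-1*(-14)/(-2 + 5041))/6 = ⅓ + (-1*(-14)/5039)/6 = ⅓ + (-1*(-14)*1/5039)/6 = ⅓ + (⅙)*(14/5039) = ⅓ + 7/15117 = 1682/5039 ≈ 0.33380)
N/5858 - 45178/269142 = (1682/5039)/5858 - 45178/269142 = (1682/5039)*(1/5858) - 45178*1/269142 = 29/508939 - 22589/134571 = -11492520512/68488430169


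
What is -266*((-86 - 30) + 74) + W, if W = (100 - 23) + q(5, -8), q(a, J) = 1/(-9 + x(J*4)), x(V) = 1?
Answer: 89991/8 ≈ 11249.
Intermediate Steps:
q(a, J) = -⅛ (q(a, J) = 1/(-9 + 1) = 1/(-8) = -⅛)
W = 615/8 (W = (100 - 23) - ⅛ = 77 - ⅛ = 615/8 ≈ 76.875)
-266*((-86 - 30) + 74) + W = -266*((-86 - 30) + 74) + 615/8 = -266*(-116 + 74) + 615/8 = -266*(-42) + 615/8 = 11172 + 615/8 = 89991/8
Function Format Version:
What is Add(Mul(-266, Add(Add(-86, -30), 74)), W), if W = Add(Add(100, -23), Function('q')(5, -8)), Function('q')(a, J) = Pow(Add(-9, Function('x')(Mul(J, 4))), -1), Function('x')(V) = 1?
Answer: Rational(89991, 8) ≈ 11249.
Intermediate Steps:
Function('q')(a, J) = Rational(-1, 8) (Function('q')(a, J) = Pow(Add(-9, 1), -1) = Pow(-8, -1) = Rational(-1, 8))
W = Rational(615, 8) (W = Add(Add(100, -23), Rational(-1, 8)) = Add(77, Rational(-1, 8)) = Rational(615, 8) ≈ 76.875)
Add(Mul(-266, Add(Add(-86, -30), 74)), W) = Add(Mul(-266, Add(Add(-86, -30), 74)), Rational(615, 8)) = Add(Mul(-266, Add(-116, 74)), Rational(615, 8)) = Add(Mul(-266, -42), Rational(615, 8)) = Add(11172, Rational(615, 8)) = Rational(89991, 8)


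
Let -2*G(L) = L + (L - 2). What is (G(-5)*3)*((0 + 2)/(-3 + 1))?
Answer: -18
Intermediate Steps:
G(L) = 1 - L (G(L) = -(L + (L - 2))/2 = -(L + (-2 + L))/2 = -(-2 + 2*L)/2 = 1 - L)
(G(-5)*3)*((0 + 2)/(-3 + 1)) = ((1 - 1*(-5))*3)*((0 + 2)/(-3 + 1)) = ((1 + 5)*3)*(2/(-2)) = (6*3)*(2*(-1/2)) = 18*(-1) = -18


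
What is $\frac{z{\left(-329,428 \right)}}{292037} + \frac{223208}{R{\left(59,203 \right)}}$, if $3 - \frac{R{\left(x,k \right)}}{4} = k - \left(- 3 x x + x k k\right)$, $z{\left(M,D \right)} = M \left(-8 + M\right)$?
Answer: $\frac{142342594649}{353465230728} \approx 0.40271$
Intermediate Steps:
$R{\left(x,k \right)} = 12 - 12 x^{2} - 4 k + 4 x k^{2}$ ($R{\left(x,k \right)} = 12 - 4 \left(k - \left(- 3 x x + x k k\right)\right) = 12 - 4 \left(k - \left(- 3 x^{2} + k x k\right)\right) = 12 - 4 \left(k - \left(- 3 x^{2} + x k^{2}\right)\right) = 12 - 4 \left(k + 3 x^{2} - x k^{2}\right) = 12 - \left(4 k + 12 x^{2} - 4 x k^{2}\right) = 12 - 12 x^{2} - 4 k + 4 x k^{2}$)
$\frac{z{\left(-329,428 \right)}}{292037} + \frac{223208}{R{\left(59,203 \right)}} = \frac{\left(-329\right) \left(-8 - 329\right)}{292037} + \frac{223208}{12 - 12 \cdot 59^{2} - 812 + 4 \cdot 59 \cdot 203^{2}} = \left(-329\right) \left(-337\right) \frac{1}{292037} + \frac{223208}{12 - 41772 - 812 + 4 \cdot 59 \cdot 41209} = 110873 \cdot \frac{1}{292037} + \frac{223208}{12 - 41772 - 812 + 9725324} = \frac{110873}{292037} + \frac{223208}{9682752} = \frac{110873}{292037} + 223208 \cdot \frac{1}{9682752} = \frac{110873}{292037} + \frac{27901}{1210344} = \frac{142342594649}{353465230728}$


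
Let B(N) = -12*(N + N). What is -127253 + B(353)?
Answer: -135725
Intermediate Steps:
B(N) = -24*N
-127253 + B(353) = -127253 - 24*353 = -127253 - 8472 = -135725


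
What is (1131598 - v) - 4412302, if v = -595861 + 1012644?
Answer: -3697487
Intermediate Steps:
v = 416783
(1131598 - v) - 4412302 = (1131598 - 1*416783) - 4412302 = (1131598 - 416783) - 4412302 = 714815 - 4412302 = -3697487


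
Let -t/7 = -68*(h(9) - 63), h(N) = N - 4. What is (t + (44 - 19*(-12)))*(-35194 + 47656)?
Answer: -340661232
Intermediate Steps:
h(N) = -4 + N
t = -27608 (t = -(-476)*((-4 + 9) - 63) = -(-476)*(5 - 63) = -(-476)*(-58) = -7*3944 = -27608)
(t + (44 - 19*(-12)))*(-35194 + 47656) = (-27608 + (44 - 19*(-12)))*(-35194 + 47656) = (-27608 + (44 + 228))*12462 = (-27608 + 272)*12462 = -27336*12462 = -340661232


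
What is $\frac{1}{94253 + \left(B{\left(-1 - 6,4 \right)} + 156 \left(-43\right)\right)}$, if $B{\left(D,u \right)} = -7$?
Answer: $\frac{1}{87538} \approx 1.1424 \cdot 10^{-5}$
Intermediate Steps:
$\frac{1}{94253 + \left(B{\left(-1 - 6,4 \right)} + 156 \left(-43\right)\right)} = \frac{1}{94253 + \left(-7 + 156 \left(-43\right)\right)} = \frac{1}{94253 - 6715} = \frac{1}{87538}$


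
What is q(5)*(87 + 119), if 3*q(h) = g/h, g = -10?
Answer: -412/3 ≈ -137.33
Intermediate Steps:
q(h) = -10/(3*h) (q(h) = (-10/h)/3 = -10/(3*h))
q(5)*(87 + 119) = (-10/3/5)*(87 + 119) = -10/3*1/5*206 = -2/3*206 = -412/3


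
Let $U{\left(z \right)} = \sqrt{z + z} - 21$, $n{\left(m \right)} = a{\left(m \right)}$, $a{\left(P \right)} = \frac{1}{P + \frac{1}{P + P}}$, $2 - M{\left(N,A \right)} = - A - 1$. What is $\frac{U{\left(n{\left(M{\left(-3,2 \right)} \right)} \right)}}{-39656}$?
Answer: $\frac{21}{39656} - \frac{\sqrt{255}}{1011228} \approx 0.00051376$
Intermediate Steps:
$M{\left(N,A \right)} = 3 + A$ ($M{\left(N,A \right)} = 2 - \left(- A - 1\right) = 2 - \left(-1 - A\right) = 2 + \left(1 + A\right) = 3 + A$)
$a{\left(P \right)} = \frac{1}{P + \frac{1}{2 P}}$
$n{\left(m \right)} = \frac{2 m}{1 + 2 m^{2}}$
$U{\left(z \right)} = -21 + \sqrt{2} \sqrt{z}$ ($U{\left(z \right)} = \sqrt{2 z} - 21 = \sqrt{2} \sqrt{z} - 21 = -21 + \sqrt{2} \sqrt{z}$)
$\frac{U{\left(n{\left(M{\left(-3,2 \right)} \right)} \right)}}{-39656} = \frac{-21 + \sqrt{2} \sqrt{\frac{2 \left(3 + 2\right)}{1 + 2 \left(3 + 2\right)^{2}}}}{-39656} = \left(-21 + \sqrt{2} \sqrt{2 \cdot 5 \frac{1}{1 + 2 \cdot 5^{2}}}\right) \left(- \frac{1}{39656}\right) = \left(-21 + \sqrt{2} \sqrt{2 \cdot 5 \frac{1}{1 + 2 \cdot 25}}\right) \left(- \frac{1}{39656}\right) = \left(-21 + \sqrt{2} \sqrt{2 \cdot 5 \frac{1}{1 + 50}}\right) \left(- \frac{1}{39656}\right) = \left(-21 + \sqrt{2} \sqrt{2 \cdot 5 \cdot \frac{1}{51}}\right) \left(- \frac{1}{39656}\right) = \left(-21 + \sqrt{2} \sqrt{\frac{10}{51}}\right) \left(- \frac{1}{39656}\right) = \left(-21 + \sqrt{2} \frac{\sqrt{510}}{51}\right) \left(- \frac{1}{39656}\right) = \left(-21 + \frac{2 \sqrt{255}}{51}\right) \left(- \frac{1}{39656}\right) = \frac{21}{39656} - \frac{\sqrt{255}}{1011228}$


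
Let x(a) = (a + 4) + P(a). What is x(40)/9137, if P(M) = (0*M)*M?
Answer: 44/9137 ≈ 0.0048156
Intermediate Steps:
P(M) = 0 (P(M) = 0*M = 0)
x(a) = 4 + a (x(a) = (a + 4) + 0 = (4 + a) + 0 = 4 + a)
x(40)/9137 = (4 + 40)/9137 = 44*(1/9137) = 44/9137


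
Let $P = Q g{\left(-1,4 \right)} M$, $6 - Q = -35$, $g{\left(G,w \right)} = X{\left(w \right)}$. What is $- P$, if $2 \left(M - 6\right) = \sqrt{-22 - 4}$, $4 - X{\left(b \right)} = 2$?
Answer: $-492 - 41 i \sqrt{26} \approx -492.0 - 209.06 i$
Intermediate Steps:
$X{\left(b \right)} = 2$ ($X{\left(b \right)} = 4 - 2 = 2$)
$g{\left(G,w \right)} = 2$
$Q = 41$ ($Q = 6 - -35 = 6 + 35 = 41$)
$M = 6 + \frac{i \sqrt{26}}{2}$ ($M = 6 + \frac{\sqrt{-22 - 4}}{2} = 6 + \frac{\sqrt{-26}}{2} = 6 + \frac{i \sqrt{26}}{2} \approx 6.0 + 2.5495 i$)
$P = 492 + 41 i \sqrt{26}$ ($P = 41 \cdot 2 \left(6 + \frac{i \sqrt{26}}{2}\right) = 82 \left(6 + \frac{i \sqrt{26}}{2}\right) = 492 + 41 i \sqrt{26} \approx 492.0 + 209.06 i$)
$- P = - (492 + 41 i \sqrt{26}) = -492 - 41 i \sqrt{26}$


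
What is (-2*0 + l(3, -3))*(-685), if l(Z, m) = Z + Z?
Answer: -4110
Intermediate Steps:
l(Z, m) = 2*Z
(-2*0 + l(3, -3))*(-685) = (-2*0 + 2*3)*(-685) = (0 + 6)*(-685) = 6*(-685) = -4110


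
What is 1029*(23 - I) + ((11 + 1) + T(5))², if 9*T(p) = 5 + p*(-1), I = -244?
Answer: 274887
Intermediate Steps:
T(p) = 5/9 - p/9 (T(p) = (5 + p*(-1))/9 = (5 - p)/9 = 5/9 - p/9)
1029*(23 - I) + ((11 + 1) + T(5))² = 1029*(23 - 1*(-244)) + ((11 + 1) + (5/9 - ⅑*5))² = 1029*(23 + 244) + (12 + (5/9 - 5/9))² = 1029*267 + (12 + 0)² = 274743 + 12² = 274743 + 144 = 274887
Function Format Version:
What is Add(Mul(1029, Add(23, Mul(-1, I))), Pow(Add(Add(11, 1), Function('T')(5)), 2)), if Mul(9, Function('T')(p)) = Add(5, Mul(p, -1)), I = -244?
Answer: 274887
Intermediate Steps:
Function('T')(p) = Add(Rational(5, 9), Mul(Rational(-1, 9), p)) (Function('T')(p) = Mul(Rational(1, 9), Add(5, Mul(p, -1))) = Mul(Rational(1, 9), Add(5, Mul(-1, p))) = Add(Rational(5, 9), Mul(Rational(-1, 9), p)))
Add(Mul(1029, Add(23, Mul(-1, I))), Pow(Add(Add(11, 1), Function('T')(5)), 2)) = Add(Mul(1029, Add(23, Mul(-1, -244))), Pow(Add(Add(11, 1), Add(Rational(5, 9), Mul(Rational(-1, 9), 5))), 2)) = Add(Mul(1029, Add(23, 244)), Pow(Add(12, Add(Rational(5, 9), Rational(-5, 9))), 2)) = Add(Mul(1029, 267), Pow(Add(12, 0), 2)) = Add(274743, Pow(12, 2)) = Add(274743, 144) = 274887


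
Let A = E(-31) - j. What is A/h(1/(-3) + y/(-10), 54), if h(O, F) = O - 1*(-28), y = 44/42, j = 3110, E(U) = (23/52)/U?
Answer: -526401015/4665128 ≈ -112.84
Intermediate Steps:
E(U) = 23/(52*U) (E(U) = (23*(1/52))/U = 23/(52*U))
y = 22/21 (y = 44*(1/42) = 22/21 ≈ 1.0476)
h(O, F) = 28 + O (h(O, F) = O + 28 = 28 + O)
A = -5013343/1612 (A = (23/52)/(-31) - 1*3110 = (23/52)*(-1/31) - 3110 = -23/1612 - 3110 = -5013343/1612 ≈ -3110.0)
A/h(1/(-3) + y/(-10), 54) = -5013343/(1612*(28 + (1/(-3) + (22/21)/(-10)))) = -5013343/(1612*(28 + (1*(-⅓) + (22/21)*(-⅒)))) = -5013343/(1612*(28 + (-⅓ - 11/105))) = -5013343/(1612*(28 - 46/105)) = -5013343/(1612*2894/105) = -5013343/1612*105/2894 = -526401015/4665128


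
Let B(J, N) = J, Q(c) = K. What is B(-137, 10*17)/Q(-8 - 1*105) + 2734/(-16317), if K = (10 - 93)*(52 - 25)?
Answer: -432385/4062933 ≈ -0.10642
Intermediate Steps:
K = -2241 (K = -83*27 = -2241)
Q(c) = -2241
B(-137, 10*17)/Q(-8 - 1*105) + 2734/(-16317) = -137/(-2241) + 2734/(-16317) = -137*(-1/2241) + 2734*(-1/16317) = 137/2241 - 2734/16317 = -432385/4062933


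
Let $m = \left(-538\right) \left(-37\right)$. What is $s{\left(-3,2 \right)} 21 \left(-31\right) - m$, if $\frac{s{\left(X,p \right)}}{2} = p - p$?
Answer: $-19906$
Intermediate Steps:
$s{\left(X,p \right)} = 0$ ($s{\left(X,p \right)} = 2 \left(p - p\right) = 2 \cdot 0 = 0$)
$m = 19906$
$s{\left(-3,2 \right)} 21 \left(-31\right) - m = 0 \cdot 21 \left(-31\right) - 19906 = 0 \left(-31\right) - 19906 = 0 - 19906 = -19906$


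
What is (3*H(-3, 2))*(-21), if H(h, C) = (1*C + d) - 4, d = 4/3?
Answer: 42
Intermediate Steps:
d = 4/3 (d = 4*(1/3) = 4/3 ≈ 1.3333)
H(h, C) = -8/3 + C (H(h, C) = (1*C + 4/3) - 4 = (C + 4/3) - 4 = (4/3 + C) - 4 = -8/3 + C)
(3*H(-3, 2))*(-21) = (3*(-8/3 + 2))*(-21) = (3*(-2/3))*(-21) = -2*(-21) = 42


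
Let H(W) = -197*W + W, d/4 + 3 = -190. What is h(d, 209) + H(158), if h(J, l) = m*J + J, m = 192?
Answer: -179964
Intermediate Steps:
d = -772 (d = -12 + 4*(-190) = -12 - 760 = -772)
h(J, l) = 193*J (h(J, l) = 192*J + J = 193*J)
H(W) = -196*W
h(d, 209) + H(158) = 193*(-772) - 196*158 = -148996 - 30968 = -179964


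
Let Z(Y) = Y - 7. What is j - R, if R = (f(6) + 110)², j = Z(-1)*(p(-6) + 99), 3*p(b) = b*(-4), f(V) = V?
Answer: -14312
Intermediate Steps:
Z(Y) = -7 + Y
p(b) = -4*b/3 (p(b) = (b*(-4))/3 = (-4*b)/3 = -4*b/3)
j = -856 (j = (-7 - 1)*(-4/3*(-6) + 99) = -8*(8 + 99) = -8*107 = -856)
R = 13456 (R = (6 + 110)² = 116² = 13456)
j - R = -856 - 1*13456 = -856 - 13456 = -14312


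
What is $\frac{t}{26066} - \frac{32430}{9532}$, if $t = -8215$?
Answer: $- \frac{115453220}{31057639} \approx -3.7174$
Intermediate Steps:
$\frac{t}{26066} - \frac{32430}{9532} = - \frac{8215}{26066} - \frac{32430}{9532} = \left(-8215\right) \frac{1}{26066} - \frac{16215}{4766} = - \frac{8215}{26066} - \frac{16215}{4766} = - \frac{115453220}{31057639}$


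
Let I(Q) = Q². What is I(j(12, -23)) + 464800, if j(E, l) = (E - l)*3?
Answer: 475825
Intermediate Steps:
j(E, l) = -3*l + 3*E
I(j(12, -23)) + 464800 = (-3*(-23) + 3*12)² + 464800 = (69 + 36)² + 464800 = 105² + 464800 = 11025 + 464800 = 475825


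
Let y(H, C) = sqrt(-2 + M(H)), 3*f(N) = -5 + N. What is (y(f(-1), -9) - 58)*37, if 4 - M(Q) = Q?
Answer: -2072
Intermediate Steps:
f(N) = -5/3 + N/3 (f(N) = (-5 + N)/3 = -5/3 + N/3)
M(Q) = 4 - Q
y(H, C) = sqrt(2 - H) (y(H, C) = sqrt(-2 + (4 - H)) = sqrt(2 - H))
(y(f(-1), -9) - 58)*37 = (sqrt(2 - (-5/3 + (1/3)*(-1))) - 58)*37 = (sqrt(2 - (-5/3 - 1/3)) - 58)*37 = (sqrt(2 - 1*(-2)) - 58)*37 = (sqrt(2 + 2) - 58)*37 = (sqrt(4) - 58)*37 = (2 - 58)*37 = -56*37 = -2072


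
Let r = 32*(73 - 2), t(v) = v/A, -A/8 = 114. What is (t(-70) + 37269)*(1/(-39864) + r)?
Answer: 1539227002091893/18177984 ≈ 8.4675e+7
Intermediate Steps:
A = -912 (A = -8*114 = -912)
t(v) = -v/912 (t(v) = v/(-912) = v*(-1/912) = -v/912)
r = 2272 (r = 32*71 = 2272)
(t(-70) + 37269)*(1/(-39864) + r) = (-1/912*(-70) + 37269)*(1/(-39864) + 2272) = (35/456 + 37269)*(-1/39864 + 2272) = (16994699/456)*(90571007/39864) = 1539227002091893/18177984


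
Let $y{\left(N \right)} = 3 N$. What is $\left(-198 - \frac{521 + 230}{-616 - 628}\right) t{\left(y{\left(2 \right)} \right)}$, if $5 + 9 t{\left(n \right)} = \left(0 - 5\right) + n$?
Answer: $\frac{245561}{2799} \approx 87.732$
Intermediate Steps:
$t{\left(n \right)} = - \frac{10}{9} + \frac{n}{9}$ ($t{\left(n \right)} = - \frac{5}{9} + \frac{\left(0 - 5\right) + n}{9} = - \frac{5}{9} + \frac{-5 + n}{9} = - \frac{5}{9} + \left(- \frac{5}{9} + \frac{n}{9}\right) = - \frac{10}{9} + \frac{n}{9}$)
$\left(-198 - \frac{521 + 230}{-616 - 628}\right) t{\left(y{\left(2 \right)} \right)} = \left(-198 - \frac{521 + 230}{-616 - 628}\right) \left(- \frac{10}{9} + \frac{3 \cdot 2}{9}\right) = \left(-198 - \frac{751}{-1244}\right) \left(- \frac{10}{9} + \frac{1}{9} \cdot 6\right) = \left(-198 - 751 \left(- \frac{1}{1244}\right)\right) \left(- \frac{10}{9} + \frac{2}{3}\right) = \left(-198 - - \frac{751}{1244}\right) \left(- \frac{4}{9}\right) = \left(-198 + \frac{751}{1244}\right) \left(- \frac{4}{9}\right) = \left(- \frac{245561}{1244}\right) \left(- \frac{4}{9}\right) = \frac{245561}{2799}$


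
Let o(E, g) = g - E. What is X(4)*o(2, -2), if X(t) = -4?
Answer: 16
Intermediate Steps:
X(4)*o(2, -2) = -4*(-2 - 1*2) = -4*(-2 - 2) = -4*(-4) = 16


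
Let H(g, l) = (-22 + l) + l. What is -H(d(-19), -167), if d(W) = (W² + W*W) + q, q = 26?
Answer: 356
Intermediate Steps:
d(W) = 26 + 2*W² (d(W) = (W² + W*W) + 26 = (W² + W²) + 26 = 2*W² + 26 = 26 + 2*W²)
H(g, l) = -22 + 2*l
-H(d(-19), -167) = -(-22 + 2*(-167)) = -(-22 - 334) = -1*(-356) = 356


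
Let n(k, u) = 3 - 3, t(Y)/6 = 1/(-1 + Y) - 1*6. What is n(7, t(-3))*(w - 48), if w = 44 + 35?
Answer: 0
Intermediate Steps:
t(Y) = -36 + 6/(-1 + Y) (t(Y) = 6*(1/(-1 + Y) - 1*6) = 6*(1/(-1 + Y) - 6) = 6*(-6 + 1/(-1 + Y)) = -36 + 6/(-1 + Y))
n(k, u) = 0
w = 79
n(7, t(-3))*(w - 48) = 0*(79 - 48) = 0*31 = 0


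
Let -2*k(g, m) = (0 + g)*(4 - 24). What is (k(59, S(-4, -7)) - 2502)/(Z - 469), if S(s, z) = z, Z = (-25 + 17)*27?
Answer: 1912/685 ≈ 2.7912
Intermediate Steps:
Z = -216 (Z = -8*27 = -216)
k(g, m) = 10*g (k(g, m) = -(0 + g)*(4 - 24)/2 = -g*(-20)/2 = -(-10)*g = 10*g)
(k(59, S(-4, -7)) - 2502)/(Z - 469) = (10*59 - 2502)/(-216 - 469) = (590 - 2502)/(-685) = -1912*(-1/685) = 1912/685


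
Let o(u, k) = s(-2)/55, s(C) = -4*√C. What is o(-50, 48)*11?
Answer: -4*I*√2/5 ≈ -1.1314*I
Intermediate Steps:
o(u, k) = -4*I*√2/55
o(-50, 48)*11 = -4*I*√2/55*11 = -4*I*√2/5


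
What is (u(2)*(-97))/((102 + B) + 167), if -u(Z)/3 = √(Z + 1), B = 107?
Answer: 291*√3/376 ≈ 1.3405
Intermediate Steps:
u(Z) = -3*√(1 + Z) (u(Z) = -3*√(Z + 1) = -3*√(1 + Z))
(u(2)*(-97))/((102 + B) + 167) = (-3*√(1 + 2)*(-97))/((102 + 107) + 167) = (-3*√3*(-97))/(209 + 167) = (291*√3)/376 = (291*√3)*(1/376) = 291*√3/376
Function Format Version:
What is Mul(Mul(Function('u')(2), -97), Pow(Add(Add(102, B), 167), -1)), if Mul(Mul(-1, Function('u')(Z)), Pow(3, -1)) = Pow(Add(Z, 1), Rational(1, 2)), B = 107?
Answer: Mul(Rational(291, 376), Pow(3, Rational(1, 2))) ≈ 1.3405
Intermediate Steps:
Function('u')(Z) = Mul(-3, Pow(Add(1, Z), Rational(1, 2))) (Function('u')(Z) = Mul(-3, Pow(Add(Z, 1), Rational(1, 2))) = Mul(-3, Pow(Add(1, Z), Rational(1, 2))))
Mul(Mul(Function('u')(2), -97), Pow(Add(Add(102, B), 167), -1)) = Mul(Mul(Mul(-3, Pow(Add(1, 2), Rational(1, 2))), -97), Pow(Add(Add(102, 107), 167), -1)) = Mul(Mul(Mul(-3, Pow(3, Rational(1, 2))), -97), Pow(Add(209, 167), -1)) = Mul(Mul(291, Pow(3, Rational(1, 2))), Pow(376, -1)) = Mul(Mul(291, Pow(3, Rational(1, 2))), Rational(1, 376)) = Mul(Rational(291, 376), Pow(3, Rational(1, 2)))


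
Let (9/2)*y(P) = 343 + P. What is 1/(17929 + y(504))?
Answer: 9/163055 ≈ 5.5196e-5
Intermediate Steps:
y(P) = 686/9 + 2*P/9 (y(P) = 2*(343 + P)/9 = 686/9 + 2*P/9)
1/(17929 + y(504)) = 1/(17929 + (686/9 + (2/9)*504)) = 1/(17929 + (686/9 + 112)) = 1/(17929 + 1694/9) = 1/(163055/9) = 9/163055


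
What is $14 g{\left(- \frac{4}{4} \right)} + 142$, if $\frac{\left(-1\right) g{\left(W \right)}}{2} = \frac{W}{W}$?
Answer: $114$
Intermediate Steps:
$g{\left(W \right)} = -2$ ($g{\left(W \right)} = - 2 \frac{W}{W} = \left(-2\right) 1 = -2$)
$14 g{\left(- \frac{4}{4} \right)} + 142 = 14 \left(-2\right) + 142 = -28 + 142 = 114$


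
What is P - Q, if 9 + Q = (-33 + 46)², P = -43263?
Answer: -43423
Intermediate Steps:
Q = 160 (Q = -9 + (-33 + 46)² = -9 + 13² = -9 + 169 = 160)
P - Q = -43263 - 1*160 = -43263 - 160 = -43423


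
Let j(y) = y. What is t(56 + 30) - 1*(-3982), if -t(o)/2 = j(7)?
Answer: 3968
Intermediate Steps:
t(o) = -14 (t(o) = -2*7 = -14)
t(56 + 30) - 1*(-3982) = -14 - 1*(-3982) = -14 + 3982 = 3968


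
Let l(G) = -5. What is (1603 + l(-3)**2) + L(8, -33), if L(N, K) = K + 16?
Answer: 1611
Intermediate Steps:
L(N, K) = 16 + K
(1603 + l(-3)**2) + L(8, -33) = (1603 + (-5)**2) + (16 - 33) = (1603 + 25) - 17 = 1628 - 17 = 1611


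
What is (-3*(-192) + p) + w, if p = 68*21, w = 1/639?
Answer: 1280557/639 ≈ 2004.0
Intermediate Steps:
w = 1/639 ≈ 0.0015649
p = 1428
(-3*(-192) + p) + w = (-3*(-192) + 1428) + 1/639 = (576 + 1428) + 1/639 = 2004 + 1/639 = 1280557/639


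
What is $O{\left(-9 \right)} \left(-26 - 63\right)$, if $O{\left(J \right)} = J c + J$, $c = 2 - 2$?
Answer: $801$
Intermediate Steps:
$c = 0$
$O{\left(J \right)} = J$ ($O{\left(J \right)} = J 0 + J = 0 + J = J$)
$O{\left(-9 \right)} \left(-26 - 63\right) = - 9 \left(-26 - 63\right) = \left(-9\right) \left(-89\right) = 801$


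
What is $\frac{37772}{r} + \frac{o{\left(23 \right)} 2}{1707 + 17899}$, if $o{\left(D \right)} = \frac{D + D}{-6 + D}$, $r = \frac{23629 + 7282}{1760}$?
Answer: $\frac{11078746588626}{5151349061} \approx 2150.6$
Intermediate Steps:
$r = \frac{30911}{1760}$ ($r = 30911 \cdot \frac{1}{1760} = \frac{30911}{1760} \approx 17.563$)
$o{\left(D \right)} = \frac{2 D}{-6 + D}$
$\frac{37772}{r} + \frac{o{\left(23 \right)} 2}{1707 + 17899} = \frac{37772}{\frac{30911}{1760}} + \frac{2 \cdot 23 \frac{1}{-6 + 23} \cdot 2}{1707 + 17899} = 37772 \cdot \frac{1760}{30911} + \frac{2 \cdot 23 \cdot \frac{1}{17} \cdot 2}{19606} = \frac{66478720}{30911} + 2 \cdot 23 \cdot \frac{1}{17} \cdot 2 \cdot \frac{1}{19606} = \frac{66478720}{30911} + \frac{46}{17} \cdot 2 \cdot \frac{1}{19606} = \frac{66478720}{30911} + \frac{92}{17} \cdot \frac{1}{19606} = \frac{66478720}{30911} + \frac{46}{166651} = \frac{11078746588626}{5151349061}$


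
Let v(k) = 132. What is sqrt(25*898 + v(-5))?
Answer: sqrt(22582) ≈ 150.27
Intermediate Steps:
sqrt(25*898 + v(-5)) = sqrt(25*898 + 132) = sqrt(22450 + 132) = sqrt(22582)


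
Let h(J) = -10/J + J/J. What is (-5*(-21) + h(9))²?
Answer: 891136/81 ≈ 11002.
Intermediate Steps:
h(J) = 1 - 10/J (h(J) = -10/J + 1 = 1 - 10/J)
(-5*(-21) + h(9))² = (-5*(-21) + (-10 + 9)/9)² = (105 + (⅑)*(-1))² = (105 - ⅑)² = (944/9)² = 891136/81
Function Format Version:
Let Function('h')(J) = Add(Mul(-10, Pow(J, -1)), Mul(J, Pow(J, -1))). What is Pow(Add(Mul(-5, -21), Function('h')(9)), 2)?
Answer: Rational(891136, 81) ≈ 11002.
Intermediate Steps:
Function('h')(J) = Add(1, Mul(-10, Pow(J, -1))) (Function('h')(J) = Add(Mul(-10, Pow(J, -1)), 1) = Add(1, Mul(-10, Pow(J, -1))))
Pow(Add(Mul(-5, -21), Function('h')(9)), 2) = Pow(Add(Mul(-5, -21), Mul(Pow(9, -1), Add(-10, 9))), 2) = Pow(Add(105, Mul(Rational(1, 9), -1)), 2) = Pow(Add(105, Rational(-1, 9)), 2) = Pow(Rational(944, 9), 2) = Rational(891136, 81)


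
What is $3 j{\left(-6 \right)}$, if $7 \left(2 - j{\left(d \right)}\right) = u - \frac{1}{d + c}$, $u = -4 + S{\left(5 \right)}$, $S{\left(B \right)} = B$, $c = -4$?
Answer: $\frac{387}{70} \approx 5.5286$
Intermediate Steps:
$u = 1$ ($u = -4 + 5 = 1$)
$j{\left(d \right)} = \frac{13}{7} + \frac{1}{7 \left(-4 + d\right)}$ ($j{\left(d \right)} = 2 - \frac{1 - \frac{1}{d - 4}}{7} = 2 - \frac{1 - \frac{1}{-4 + d}}{7} = 2 - \left(\frac{1}{7} - \frac{1}{7 \left(-4 + d\right)}\right) = \frac{13}{7} + \frac{1}{7 \left(-4 + d\right)}$)
$3 j{\left(-6 \right)} = 3 \frac{-51 + 13 \left(-6\right)}{7 \left(-4 - 6\right)} = 3 \frac{-51 - 78}{7 \left(-10\right)} = 3 \cdot \frac{1}{7} \left(- \frac{1}{10}\right) \left(-129\right) = 3 \cdot \frac{129}{70} = \frac{387}{70}$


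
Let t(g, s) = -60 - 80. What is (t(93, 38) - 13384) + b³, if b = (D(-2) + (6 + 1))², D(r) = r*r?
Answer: 1758037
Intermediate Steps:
t(g, s) = -140
D(r) = r²
b = 121 (b = ((-2)² + (6 + 1))² = (4 + 7)² = 11² = 121)
(t(93, 38) - 13384) + b³ = (-140 - 13384) + 121³ = -13524 + 1771561 = 1758037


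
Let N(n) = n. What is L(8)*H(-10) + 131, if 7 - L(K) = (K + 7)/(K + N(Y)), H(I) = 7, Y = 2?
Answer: 339/2 ≈ 169.50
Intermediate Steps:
L(K) = 7 - (7 + K)/(2 + K) (L(K) = 7 - (K + 7)/(K + 2) = 7 - (7 + K)/(2 + K))
L(8)*H(-10) + 131 = ((7 + 6*8)/(2 + 8))*7 + 131 = ((7 + 48)/10)*7 + 131 = ((1/10)*55)*7 + 131 = (11/2)*7 + 131 = 77/2 + 131 = 339/2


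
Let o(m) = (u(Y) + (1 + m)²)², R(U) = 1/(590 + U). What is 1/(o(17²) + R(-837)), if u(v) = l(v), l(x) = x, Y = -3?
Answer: 247/1746859436022 ≈ 1.4140e-10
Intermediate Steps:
u(v) = v
o(m) = (-3 + (1 + m)²)²
1/(o(17²) + R(-837)) = 1/((-3 + (1 + 17²)²)² + 1/(590 - 837)) = 1/((-3 + (1 + 289)²)² + 1/(-247)) = 1/((-3 + 290²)² - 1/247) = 1/((-3 + 84100)² - 1/247) = 1/(84097² - 1/247) = 1/(7072305409 - 1/247) = 1/(1746859436022/247) = 247/1746859436022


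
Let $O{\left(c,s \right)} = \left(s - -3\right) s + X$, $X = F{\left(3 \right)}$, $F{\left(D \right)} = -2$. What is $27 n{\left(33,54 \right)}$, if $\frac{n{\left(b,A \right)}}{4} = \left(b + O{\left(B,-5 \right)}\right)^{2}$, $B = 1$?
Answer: $181548$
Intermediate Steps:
$X = -2$
$O{\left(c,s \right)} = -2 + s \left(3 + s\right)$ ($O{\left(c,s \right)} = \left(s - -3\right) s - 2 = \left(s + 3\right) s - 2 = \left(3 + s\right) s - 2 = s \left(3 + s\right) - 2 = -2 + s \left(3 + s\right)$)
$n{\left(b,A \right)} = 4 \left(8 + b\right)^{2}$ ($n{\left(b,A \right)} = 4 \left(b + \left(-2 + \left(-5\right)^{2} + 3 \left(-5\right)\right)\right)^{2} = 4 \left(b - -8\right)^{2} = 4 \left(b + 8\right)^{2} = 4 \left(8 + b\right)^{2}$)
$27 n{\left(33,54 \right)} = 27 \cdot 4 \left(8 + 33\right)^{2} = 27 \cdot 4 \cdot 41^{2} = 27 \cdot 4 \cdot 1681 = 27 \cdot 6724 = 181548$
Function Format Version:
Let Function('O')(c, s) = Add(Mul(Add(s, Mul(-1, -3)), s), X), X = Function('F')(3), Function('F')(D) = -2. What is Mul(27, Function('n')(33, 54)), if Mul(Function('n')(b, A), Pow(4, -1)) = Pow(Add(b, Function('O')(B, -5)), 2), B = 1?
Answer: 181548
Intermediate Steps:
X = -2
Function('O')(c, s) = Add(-2, Mul(s, Add(3, s))) (Function('O')(c, s) = Add(Mul(Add(s, Mul(-1, -3)), s), -2) = Add(Mul(Add(s, 3), s), -2) = Add(Mul(Add(3, s), s), -2) = Add(Mul(s, Add(3, s)), -2) = Add(-2, Mul(s, Add(3, s))))
Function('n')(b, A) = Mul(4, Pow(Add(8, b), 2)) (Function('n')(b, A) = Mul(4, Pow(Add(b, Add(-2, Pow(-5, 2), Mul(3, -5))), 2)) = Mul(4, Pow(Add(b, Add(-2, 25, -15)), 2)) = Mul(4, Pow(Add(b, 8), 2)) = Mul(4, Pow(Add(8, b), 2)))
Mul(27, Function('n')(33, 54)) = Mul(27, Mul(4, Pow(Add(8, 33), 2))) = Mul(27, Mul(4, Pow(41, 2))) = Mul(27, Mul(4, 1681)) = Mul(27, 6724) = 181548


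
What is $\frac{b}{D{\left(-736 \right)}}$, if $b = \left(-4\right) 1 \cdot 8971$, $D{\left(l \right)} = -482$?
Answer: $\frac{17942}{241} \approx 74.448$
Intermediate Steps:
$b = -35884$ ($b = \left(-4\right) 8971 = -35884$)
$\frac{b}{D{\left(-736 \right)}} = - \frac{35884}{-482} = \left(-35884\right) \left(- \frac{1}{482}\right) = \frac{17942}{241}$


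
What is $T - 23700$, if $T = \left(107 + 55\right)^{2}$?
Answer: $2544$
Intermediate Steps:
$T = 26244$ ($T = 162^{2} = 26244$)
$T - 23700 = 26244 - 23700 = 2544$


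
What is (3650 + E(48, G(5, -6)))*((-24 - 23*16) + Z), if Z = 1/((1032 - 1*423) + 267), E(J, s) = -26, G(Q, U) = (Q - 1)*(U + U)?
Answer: -103704082/73 ≈ -1.4206e+6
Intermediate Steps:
G(Q, U) = 2*U*(-1 + Q) (G(Q, U) = (-1 + Q)*(2*U) = 2*U*(-1 + Q))
Z = 1/876 (Z = 1/((1032 - 423) + 267) = 1/(609 + 267) = 1/876 ≈ 0.0011416)
(3650 + E(48, G(5, -6)))*((-24 - 23*16) + Z) = (3650 - 26)*((-24 - 23*16) + 1/876) = 3624*((-24 - 368) + 1/876) = 3624*(-392 + 1/876) = 3624*(-343391/876) = -103704082/73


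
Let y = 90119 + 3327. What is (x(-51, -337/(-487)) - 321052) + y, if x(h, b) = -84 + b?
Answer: -110884693/487 ≈ -2.2769e+5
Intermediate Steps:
y = 93446
(x(-51, -337/(-487)) - 321052) + y = ((-84 - 337/(-487)) - 321052) + 93446 = ((-84 - 337*(-1/487)) - 321052) + 93446 = ((-84 + 337/487) - 321052) + 93446 = (-40571/487 - 321052) + 93446 = -156392895/487 + 93446 = -110884693/487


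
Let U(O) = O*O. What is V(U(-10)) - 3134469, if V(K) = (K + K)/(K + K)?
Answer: -3134468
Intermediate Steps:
U(O) = O²
V(K) = 1 (V(K) = (2*K)/((2*K)) = (2*K)*(1/(2*K)) = 1)
V(U(-10)) - 3134469 = 1 - 3134469 = -3134468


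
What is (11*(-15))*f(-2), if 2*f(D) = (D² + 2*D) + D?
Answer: 165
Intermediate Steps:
f(D) = D²/2 + 3*D/2 (f(D) = ((D² + 2*D) + D)/2 = (D² + 3*D)/2 = D²/2 + 3*D/2)
(11*(-15))*f(-2) = (11*(-15))*((½)*(-2)*(3 - 2)) = -165*(-2)/2 = -165*(-1) = 165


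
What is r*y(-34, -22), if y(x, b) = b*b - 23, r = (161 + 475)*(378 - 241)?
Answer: 40167852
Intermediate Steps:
r = 87132 (r = 636*137 = 87132)
y(x, b) = -23 + b**2 (y(x, b) = b**2 - 23 = -23 + b**2)
r*y(-34, -22) = 87132*(-23 + (-22)**2) = 87132*(-23 + 484) = 87132*461 = 40167852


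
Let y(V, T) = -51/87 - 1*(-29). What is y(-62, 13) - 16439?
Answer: -475907/29 ≈ -16411.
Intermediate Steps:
y(V, T) = 824/29 (y(V, T) = -51*1/87 + 29 = -17/29 + 29 = 824/29)
y(-62, 13) - 16439 = 824/29 - 16439 = -475907/29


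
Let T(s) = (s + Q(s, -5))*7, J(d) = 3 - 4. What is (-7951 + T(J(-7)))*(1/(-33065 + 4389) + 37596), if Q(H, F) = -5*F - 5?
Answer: -4214304216555/14338 ≈ -2.9393e+8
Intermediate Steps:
J(d) = -1
Q(H, F) = -5 - 5*F
T(s) = 140 + 7*s (T(s) = (s + (-5 - 5*(-5)))*7 = (s + (-5 + 25))*7 = (s + 20)*7 = (20 + s)*7 = 140 + 7*s)
(-7951 + T(J(-7)))*(1/(-33065 + 4389) + 37596) = (-7951 + (140 + 7*(-1)))*(1/(-33065 + 4389) + 37596) = (-7951 + (140 - 7))*(1/(-28676) + 37596) = (-7951 + 133)*(-1/28676 + 37596) = -7818*1078102895/28676 = -4214304216555/14338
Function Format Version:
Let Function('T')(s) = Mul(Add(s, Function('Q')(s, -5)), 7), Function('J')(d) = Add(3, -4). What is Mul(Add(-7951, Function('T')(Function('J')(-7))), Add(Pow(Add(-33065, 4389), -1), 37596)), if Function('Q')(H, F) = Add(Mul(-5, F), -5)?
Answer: Rational(-4214304216555, 14338) ≈ -2.9393e+8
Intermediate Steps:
Function('J')(d) = -1
Function('Q')(H, F) = Add(-5, Mul(-5, F))
Function('T')(s) = Add(140, Mul(7, s)) (Function('T')(s) = Mul(Add(s, Add(-5, Mul(-5, -5))), 7) = Mul(Add(s, Add(-5, 25)), 7) = Mul(Add(s, 20), 7) = Mul(Add(20, s), 7) = Add(140, Mul(7, s)))
Mul(Add(-7951, Function('T')(Function('J')(-7))), Add(Pow(Add(-33065, 4389), -1), 37596)) = Mul(Add(-7951, Add(140, Mul(7, -1))), Add(Pow(Add(-33065, 4389), -1), 37596)) = Mul(Add(-7951, Add(140, -7)), Add(Pow(-28676, -1), 37596)) = Mul(Add(-7951, 133), Add(Rational(-1, 28676), 37596)) = Mul(-7818, Rational(1078102895, 28676)) = Rational(-4214304216555, 14338)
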